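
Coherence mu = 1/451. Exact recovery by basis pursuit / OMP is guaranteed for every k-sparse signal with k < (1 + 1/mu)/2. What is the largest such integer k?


1/mu = 451.
1 + 1/mu = 452.
(1 + 1/mu)/2 = 226 is an integer and the inequality is strict, so k_max = 226 - 1 = 225.

225


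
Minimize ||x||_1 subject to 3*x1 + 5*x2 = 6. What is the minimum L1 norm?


Axis intercepts:
  x1 = 2, x2 = 0: L1 = 2
  x1 = 0, x2 = 6/5: L1 = 6/5
x* = (0, 6/5)
||x*||_1 = 6/5.

6/5


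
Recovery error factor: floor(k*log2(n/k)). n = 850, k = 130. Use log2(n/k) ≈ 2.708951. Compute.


log2(n/k) = log2(850/130) ≈ 2.708951.
k*log2(n/k) ≈ 130*2.708951 = 352.16363.
floor(352.16363) = 352.

352


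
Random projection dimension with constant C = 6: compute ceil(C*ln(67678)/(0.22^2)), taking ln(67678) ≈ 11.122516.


ln(67678) ≈ 11.122516.
eps^2 = 0.22^2 = 0.0484.
C*ln(N)/eps^2 ≈ 6*11.122516/0.0484 ≈ 1378.8243.
m = ceil(1378.8243) = 1379.

1379


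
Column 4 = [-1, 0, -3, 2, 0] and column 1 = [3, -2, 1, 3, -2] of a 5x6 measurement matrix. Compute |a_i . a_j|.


Inner product: -1*3 + 0*-2 + -3*1 + 2*3 + 0*-2
Products: [-3, 0, -3, 6, 0]
Sum = 0.
|dot| = 0.

0


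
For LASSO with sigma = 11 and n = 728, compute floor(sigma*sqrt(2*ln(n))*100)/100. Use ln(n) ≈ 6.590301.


ln(728) ≈ 6.590301.
2*ln(n) ≈ 13.180602.
sqrt(2*ln(n)) ≈ sqrt(13.180602) ≈ 3.63051.
lambda ≈ 11*3.63051 = 39.93561.
floor(lambda*100)/100 = 39.93.

39.93


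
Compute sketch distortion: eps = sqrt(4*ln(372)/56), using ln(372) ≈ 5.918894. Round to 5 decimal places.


ln(372) ≈ 5.918894.
4*ln(N)/m ≈ 4*5.918894/56 ≈ 0.42277814.
eps = sqrt(0.42277814) ≈ 0.6502139 ≈ 0.65021.

0.65021


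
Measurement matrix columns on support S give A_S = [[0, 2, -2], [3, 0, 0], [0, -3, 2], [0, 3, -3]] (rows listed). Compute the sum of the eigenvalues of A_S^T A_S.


Sum of eigenvalues of A_S^T A_S = trace(A_S^T A_S) = sum of squared column norms of A_S.
A_S^T A_S diagonal: [9, 22, 17].
trace = 9 + 22 + 17 = 48.

48


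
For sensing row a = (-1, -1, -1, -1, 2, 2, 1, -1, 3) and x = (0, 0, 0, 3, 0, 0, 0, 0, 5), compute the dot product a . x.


Non-zero terms: ['-1*3', '3*5']
Products: [-3, 15]
y = sum = 12.

12


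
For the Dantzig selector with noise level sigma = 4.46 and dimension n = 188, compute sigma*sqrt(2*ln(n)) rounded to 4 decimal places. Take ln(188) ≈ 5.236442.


ln(188) ≈ 5.236442.
2*ln(n) ≈ 10.472884.
sqrt(2*ln(n)) ≈ sqrt(10.472884) ≈ 3.236184.
threshold ≈ 4.46*3.236184 = 14.43338064 ≈ 14.4334.

14.4334


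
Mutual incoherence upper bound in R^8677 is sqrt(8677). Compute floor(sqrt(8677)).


93^2 = 8649 <= 8677 < 8836 = 94^2, so 93 <= sqrt(8677) < 94.
floor(sqrt(8677)) = 93.

93


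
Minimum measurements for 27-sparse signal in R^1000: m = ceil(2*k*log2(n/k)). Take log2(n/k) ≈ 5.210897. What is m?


log2(n/k) = log2(1000/27) ≈ 5.210897.
2*k*log2(n/k) ≈ 2*27*5.210897 = 281.388438.
m = ceil(281.388438) = 282.

282


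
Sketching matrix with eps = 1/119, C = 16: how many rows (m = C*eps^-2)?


1/eps = 119.
(1/eps)^2 = 14161.
m = 16*14161 = 226576.

226576


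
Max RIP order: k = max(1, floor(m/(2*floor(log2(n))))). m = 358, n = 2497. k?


floor(log2(2497)) = 11.
2*11 = 22.
m/(2*floor(log2(n))) = 358/22 ≈ 16.2727.
floor = 16.
k = max(1, 16) = 16.

16


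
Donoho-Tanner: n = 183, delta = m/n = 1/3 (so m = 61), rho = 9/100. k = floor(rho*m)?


m = 1/3*183 = 61.
rho = 9/100.
rho*m = 9/100*61 = 5.49.
k = floor(5.49) = 5.

5


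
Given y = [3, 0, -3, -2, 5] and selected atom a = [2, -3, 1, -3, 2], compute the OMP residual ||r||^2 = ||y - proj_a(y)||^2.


a^T a = 27.
a^T y = 19.
coeff = 19/27 = 19/27.
||r||^2 = 908/27.

908/27


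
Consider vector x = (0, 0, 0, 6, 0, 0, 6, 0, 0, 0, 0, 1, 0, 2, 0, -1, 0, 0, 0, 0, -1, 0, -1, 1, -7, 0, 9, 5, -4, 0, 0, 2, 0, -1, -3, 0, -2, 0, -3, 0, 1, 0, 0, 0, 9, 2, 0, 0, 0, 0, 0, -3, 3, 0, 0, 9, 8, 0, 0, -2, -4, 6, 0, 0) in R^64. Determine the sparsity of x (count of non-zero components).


Non-zero positions: [3, 6, 11, 13, 15, 20, 22, 23, 24, 26, 27, 28, 31, 33, 34, 36, 38, 40, 44, 45, 51, 52, 55, 56, 59, 60, 61].
Sparsity = 27.

27


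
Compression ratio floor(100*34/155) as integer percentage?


100*m/n = 100*34/155 ≈ 21.9355.
floor = 21.

21


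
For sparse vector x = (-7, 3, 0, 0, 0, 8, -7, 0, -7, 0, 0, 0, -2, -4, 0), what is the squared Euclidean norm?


Non-zero entries: [(0, -7), (1, 3), (5, 8), (6, -7), (8, -7), (12, -2), (13, -4)]
Squares: [49, 9, 64, 49, 49, 4, 16]
||x||_2^2 = sum = 240.

240


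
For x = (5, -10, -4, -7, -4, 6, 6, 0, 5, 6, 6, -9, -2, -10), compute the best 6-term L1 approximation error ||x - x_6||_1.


Sorted |x_i| descending: [10, 10, 9, 7, 6, 6, 6, 6, 5, 5, 4, 4, 2, 0]
Keep top 6: [10, 10, 9, 7, 6, 6]
Tail entries: [6, 6, 5, 5, 4, 4, 2, 0]
L1 error = sum of tail = 32.

32


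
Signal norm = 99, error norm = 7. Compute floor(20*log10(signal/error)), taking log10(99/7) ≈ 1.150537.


||x||/||e|| = 99/7.
log10(99/7) ≈ 1.150537.
20*log10(||x||/||e||) ≈ 20*1.150537 = 23.01074.
floor(23.01074) = 23.

23


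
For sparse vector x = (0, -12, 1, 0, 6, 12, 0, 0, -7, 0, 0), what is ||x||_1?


Non-zero entries: [(1, -12), (2, 1), (4, 6), (5, 12), (8, -7)]
Absolute values: [12, 1, 6, 12, 7]
||x||_1 = sum = 38.

38


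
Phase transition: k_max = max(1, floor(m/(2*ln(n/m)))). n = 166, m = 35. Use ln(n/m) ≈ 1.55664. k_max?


n/m = 166/35.
ln(n/m) ≈ 1.55664.
2*ln(n/m) ≈ 3.11328.
m/(2*ln(n/m)) ≈ 35/3.11328 ≈ 11.2422.
floor = 11.
k_max = max(1, 11) = 11.

11


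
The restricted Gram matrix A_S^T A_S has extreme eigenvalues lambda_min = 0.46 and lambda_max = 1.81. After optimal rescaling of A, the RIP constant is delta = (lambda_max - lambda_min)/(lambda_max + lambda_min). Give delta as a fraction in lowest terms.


lambda_max - lambda_min = 1.81 - 0.46 = 1.35.
lambda_max + lambda_min = 1.81 + 0.46 = 2.27.
delta = 1.35/2.27 = 135/227.

135/227


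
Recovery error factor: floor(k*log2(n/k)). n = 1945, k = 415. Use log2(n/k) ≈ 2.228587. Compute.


log2(n/k) = log2(1945/415) ≈ 2.228587.
k*log2(n/k) ≈ 415*2.228587 = 924.863605.
floor(924.863605) = 924.

924


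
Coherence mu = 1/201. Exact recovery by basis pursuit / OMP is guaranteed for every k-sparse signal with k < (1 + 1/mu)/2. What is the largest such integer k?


1/mu = 201.
1 + 1/mu = 202.
(1 + 1/mu)/2 = 101 is an integer and the inequality is strict, so k_max = 101 - 1 = 100.

100


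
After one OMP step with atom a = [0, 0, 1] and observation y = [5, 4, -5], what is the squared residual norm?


a^T a = 1.
a^T y = -5.
coeff = -5/1 = -5.
||r||^2 = 41.

41


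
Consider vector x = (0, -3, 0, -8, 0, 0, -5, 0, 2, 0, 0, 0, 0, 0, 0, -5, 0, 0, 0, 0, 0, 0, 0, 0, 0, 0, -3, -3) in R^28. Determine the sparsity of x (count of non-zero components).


Non-zero positions: [1, 3, 6, 8, 15, 26, 27].
Sparsity = 7.

7


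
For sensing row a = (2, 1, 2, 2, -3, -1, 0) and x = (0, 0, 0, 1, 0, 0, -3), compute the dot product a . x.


Non-zero terms: ['2*1', '0*-3']
Products: [2, 0]
y = sum = 2.

2


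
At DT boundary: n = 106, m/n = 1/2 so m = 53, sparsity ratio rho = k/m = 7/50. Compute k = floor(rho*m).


m = 1/2*106 = 53.
rho = 7/50.
rho*m = 7/50*53 = 7.42.
k = floor(7.42) = 7.

7


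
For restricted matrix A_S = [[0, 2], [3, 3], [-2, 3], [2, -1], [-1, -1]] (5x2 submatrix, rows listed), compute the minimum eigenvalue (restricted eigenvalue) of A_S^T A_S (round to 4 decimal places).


A_S^T A_S = [[18, 2], [2, 24]].
trace = 42.
det = 428.
disc = trace^2 - 4*det = 1764 - 4*428 = 52.
sqrt(52) ≈ 7.211103.
lam_min = (42 - sqrt(52))/2 ≈ (42 - 7.211103)/2 = 17.3944485 ≈ 17.3944.

17.3944


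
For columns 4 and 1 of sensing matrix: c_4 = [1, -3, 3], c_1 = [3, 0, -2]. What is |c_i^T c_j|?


Inner product: 1*3 + -3*0 + 3*-2
Products: [3, 0, -6]
Sum = -3.
|dot| = 3.

3


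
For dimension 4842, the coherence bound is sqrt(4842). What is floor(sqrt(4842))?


69^2 = 4761 <= 4842 < 4900 = 70^2, so 69 <= sqrt(4842) < 70.
floor(sqrt(4842)) = 69.

69


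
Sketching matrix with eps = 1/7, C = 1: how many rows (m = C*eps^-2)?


1/eps = 7.
(1/eps)^2 = 49.
m = 1*49 = 49.

49


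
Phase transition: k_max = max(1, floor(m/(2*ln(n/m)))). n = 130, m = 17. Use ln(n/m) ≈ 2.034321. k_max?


n/m = 130/17.
ln(n/m) ≈ 2.034321.
2*ln(n/m) ≈ 4.068642.
m/(2*ln(n/m)) ≈ 17/4.068642 ≈ 4.1783.
floor = 4.
k_max = max(1, 4) = 4.

4


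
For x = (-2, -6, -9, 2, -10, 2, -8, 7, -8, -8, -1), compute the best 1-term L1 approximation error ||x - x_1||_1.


Sorted |x_i| descending: [10, 9, 8, 8, 8, 7, 6, 2, 2, 2, 1]
Keep top 1: [10]
Tail entries: [9, 8, 8, 8, 7, 6, 2, 2, 2, 1]
L1 error = sum of tail = 53.

53


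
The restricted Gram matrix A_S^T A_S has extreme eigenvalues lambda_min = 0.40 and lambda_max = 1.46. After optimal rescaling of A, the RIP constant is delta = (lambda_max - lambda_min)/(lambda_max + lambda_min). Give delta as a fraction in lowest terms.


lambda_max - lambda_min = 1.46 - 0.40 = 1.06.
lambda_max + lambda_min = 1.46 + 0.40 = 1.86.
delta = 1.06/1.86 = 106/186 = 53/93.

53/93


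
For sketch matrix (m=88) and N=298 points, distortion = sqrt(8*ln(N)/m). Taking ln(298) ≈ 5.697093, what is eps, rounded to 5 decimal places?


ln(298) ≈ 5.697093.
8*ln(N)/m ≈ 8*5.697093/88 ≈ 0.51791755.
eps = sqrt(0.51791755) ≈ 0.7196649 ≈ 0.71966.

0.71966


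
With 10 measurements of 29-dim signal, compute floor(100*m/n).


100*m/n = 100*10/29 ≈ 34.4828.
floor = 34.

34


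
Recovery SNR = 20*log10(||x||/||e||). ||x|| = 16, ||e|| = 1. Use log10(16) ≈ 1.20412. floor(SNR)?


||x||/||e|| = 16/1 = 16.
log10(16) ≈ 1.20412.
20*log10(||x||/||e||) ≈ 20*1.20412 = 24.0824.
floor(24.0824) = 24.

24


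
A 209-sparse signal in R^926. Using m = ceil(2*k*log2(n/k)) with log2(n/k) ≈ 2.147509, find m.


log2(n/k) = log2(926/209) ≈ 2.147509.
2*k*log2(n/k) ≈ 2*209*2.147509 = 897.658762.
m = ceil(897.658762) = 898.

898


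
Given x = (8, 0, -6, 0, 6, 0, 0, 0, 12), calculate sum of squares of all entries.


Non-zero entries: [(0, 8), (2, -6), (4, 6), (8, 12)]
Squares: [64, 36, 36, 144]
||x||_2^2 = sum = 280.

280


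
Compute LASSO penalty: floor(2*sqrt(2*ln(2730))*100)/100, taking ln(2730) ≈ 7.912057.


ln(2730) ≈ 7.912057.
2*ln(n) ≈ 15.824114.
sqrt(2*ln(n)) ≈ sqrt(15.824114) ≈ 3.977953.
lambda ≈ 2*3.977953 = 7.955906.
floor(lambda*100)/100 = 7.95.

7.95


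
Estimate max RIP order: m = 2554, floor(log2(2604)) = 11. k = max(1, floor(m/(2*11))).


floor(log2(2604)) = 11.
2*11 = 22.
m/(2*floor(log2(n))) = 2554/22 ≈ 116.0909.
floor = 116.
k = max(1, 116) = 116.

116


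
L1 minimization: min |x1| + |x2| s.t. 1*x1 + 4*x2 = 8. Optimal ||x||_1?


Axis intercepts:
  x1 = 8, x2 = 0: L1 = 8
  x1 = 0, x2 = 2: L1 = 2
x* = (0, 2)
||x*||_1 = 2.

2


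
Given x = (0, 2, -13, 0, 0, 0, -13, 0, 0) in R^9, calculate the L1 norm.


Non-zero entries: [(1, 2), (2, -13), (6, -13)]
Absolute values: [2, 13, 13]
||x||_1 = sum = 28.

28


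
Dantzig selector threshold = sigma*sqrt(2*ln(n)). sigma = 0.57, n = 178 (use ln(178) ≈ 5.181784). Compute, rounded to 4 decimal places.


ln(178) ≈ 5.181784.
2*ln(n) ≈ 10.363568.
sqrt(2*ln(n)) ≈ sqrt(10.363568) ≈ 3.21925.
threshold ≈ 0.57*3.21925 = 1.8349725 ≈ 1.8350.

1.8350


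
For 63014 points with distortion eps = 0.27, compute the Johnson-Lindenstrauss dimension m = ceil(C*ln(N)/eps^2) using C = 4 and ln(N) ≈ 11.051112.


ln(63014) ≈ 11.051112.
eps^2 = 0.27^2 = 0.0729.
C*ln(N)/eps^2 ≈ 4*11.051112/0.0729 ≈ 606.371.
m = ceil(606.371) = 607.

607


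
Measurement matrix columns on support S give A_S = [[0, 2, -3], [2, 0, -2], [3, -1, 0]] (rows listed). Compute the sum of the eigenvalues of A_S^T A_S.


Sum of eigenvalues of A_S^T A_S = trace(A_S^T A_S) = sum of squared column norms of A_S.
A_S^T A_S diagonal: [13, 5, 13].
trace = 13 + 5 + 13 = 31.

31


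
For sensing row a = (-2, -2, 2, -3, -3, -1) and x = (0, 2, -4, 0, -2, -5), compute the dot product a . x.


Non-zero terms: ['-2*2', '2*-4', '-3*-2', '-1*-5']
Products: [-4, -8, 6, 5]
y = sum = -1.

-1


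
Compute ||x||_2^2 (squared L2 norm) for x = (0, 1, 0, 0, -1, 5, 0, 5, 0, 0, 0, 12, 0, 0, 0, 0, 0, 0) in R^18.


Non-zero entries: [(1, 1), (4, -1), (5, 5), (7, 5), (11, 12)]
Squares: [1, 1, 25, 25, 144]
||x||_2^2 = sum = 196.

196


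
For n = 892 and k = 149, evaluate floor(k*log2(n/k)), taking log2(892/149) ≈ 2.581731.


log2(n/k) = log2(892/149) ≈ 2.581731.
k*log2(n/k) ≈ 149*2.581731 = 384.677919.
floor(384.677919) = 384.

384


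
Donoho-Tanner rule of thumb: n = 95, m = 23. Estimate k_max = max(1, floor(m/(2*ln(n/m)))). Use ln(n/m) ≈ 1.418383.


n/m = 95/23.
ln(n/m) ≈ 1.418383.
2*ln(n/m) ≈ 2.836766.
m/(2*ln(n/m)) ≈ 23/2.836766 ≈ 8.1078.
floor = 8.
k_max = max(1, 8) = 8.

8


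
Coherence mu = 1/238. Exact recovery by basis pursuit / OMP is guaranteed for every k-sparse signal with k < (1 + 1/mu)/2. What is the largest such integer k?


1/mu = 238.
1 + 1/mu = 239.
(1 + 1/mu)/2 = 119.5 is not an integer, so k_max = floor(119.5) = 119.

119


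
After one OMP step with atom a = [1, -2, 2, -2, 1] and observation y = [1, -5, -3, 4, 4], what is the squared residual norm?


a^T a = 14.
a^T y = 1.
coeff = 1/14 = 1/14.
||r||^2 = 937/14.

937/14


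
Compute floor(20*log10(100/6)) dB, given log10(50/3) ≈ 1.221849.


||x||/||e|| = 100/6 = 50/3.
log10(50/3) ≈ 1.221849.
20*log10(||x||/||e||) ≈ 20*1.221849 = 24.43698.
floor(24.43698) = 24.

24


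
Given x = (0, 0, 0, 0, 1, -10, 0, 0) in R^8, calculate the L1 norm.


Non-zero entries: [(4, 1), (5, -10)]
Absolute values: [1, 10]
||x||_1 = sum = 11.

11


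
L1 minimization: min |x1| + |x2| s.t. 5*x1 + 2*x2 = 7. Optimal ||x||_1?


Axis intercepts:
  x1 = 7/5, x2 = 0: L1 = 7/5
  x1 = 0, x2 = 7/2: L1 = 7/2
x* = (7/5, 0)
||x*||_1 = 7/5.

7/5


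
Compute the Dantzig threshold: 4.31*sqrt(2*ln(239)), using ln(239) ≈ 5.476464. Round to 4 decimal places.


ln(239) ≈ 5.476464.
2*ln(n) ≈ 10.952928.
sqrt(2*ln(n)) ≈ sqrt(10.952928) ≈ 3.309521.
threshold ≈ 4.31*3.309521 = 14.26403551 ≈ 14.2640.

14.2640


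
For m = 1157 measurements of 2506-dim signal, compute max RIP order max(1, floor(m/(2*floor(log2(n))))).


floor(log2(2506)) = 11.
2*11 = 22.
m/(2*floor(log2(n))) = 1157/22 ≈ 52.5909.
floor = 52.
k = max(1, 52) = 52.

52


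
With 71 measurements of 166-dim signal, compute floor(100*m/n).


100*m/n = 100*71/166 ≈ 42.7711.
floor = 42.

42


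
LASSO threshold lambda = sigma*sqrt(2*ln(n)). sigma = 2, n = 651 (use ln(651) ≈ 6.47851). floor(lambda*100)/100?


ln(651) ≈ 6.47851.
2*ln(n) ≈ 12.95702.
sqrt(2*ln(n)) ≈ sqrt(12.95702) ≈ 3.599586.
lambda ≈ 2*3.599586 = 7.199172.
floor(lambda*100)/100 = 7.19.

7.19


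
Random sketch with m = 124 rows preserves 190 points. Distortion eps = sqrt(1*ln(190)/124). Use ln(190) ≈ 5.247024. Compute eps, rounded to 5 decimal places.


ln(190) ≈ 5.247024.
1*ln(N)/m ≈ 1*5.247024/124 ≈ 0.04231471.
eps = sqrt(0.04231471) ≈ 0.2057054 ≈ 0.20571.

0.20571


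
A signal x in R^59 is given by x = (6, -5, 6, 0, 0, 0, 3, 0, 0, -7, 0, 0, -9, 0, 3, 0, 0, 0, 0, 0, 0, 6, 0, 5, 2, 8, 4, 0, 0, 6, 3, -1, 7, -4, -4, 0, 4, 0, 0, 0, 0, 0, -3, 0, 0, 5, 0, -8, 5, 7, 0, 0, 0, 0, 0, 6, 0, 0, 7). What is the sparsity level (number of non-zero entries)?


Non-zero positions: [0, 1, 2, 6, 9, 12, 14, 21, 23, 24, 25, 26, 29, 30, 31, 32, 33, 34, 36, 42, 45, 47, 48, 49, 55, 58].
Sparsity = 26.

26


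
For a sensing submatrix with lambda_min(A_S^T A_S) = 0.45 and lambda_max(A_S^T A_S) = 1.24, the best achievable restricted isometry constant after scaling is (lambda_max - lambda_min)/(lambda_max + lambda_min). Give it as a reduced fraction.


lambda_max - lambda_min = 1.24 - 0.45 = 0.79.
lambda_max + lambda_min = 1.24 + 0.45 = 1.69.
delta = 0.79/1.69 = 79/169.

79/169


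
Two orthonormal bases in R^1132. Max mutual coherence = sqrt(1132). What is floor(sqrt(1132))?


33^2 = 1089 <= 1132 < 1156 = 34^2, so 33 <= sqrt(1132) < 34.
floor(sqrt(1132)) = 33.

33


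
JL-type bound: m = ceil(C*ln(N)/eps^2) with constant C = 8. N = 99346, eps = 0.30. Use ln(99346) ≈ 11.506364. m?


ln(99346) ≈ 11.506364.
eps^2 = 0.30^2 = 0.09.
C*ln(N)/eps^2 ≈ 8*11.506364/0.09 ≈ 1022.7879.
m = ceil(1022.7879) = 1023.

1023


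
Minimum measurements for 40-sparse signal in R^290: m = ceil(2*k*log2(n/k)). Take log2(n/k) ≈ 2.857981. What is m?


log2(n/k) = log2(290/40) ≈ 2.857981.
2*k*log2(n/k) ≈ 2*40*2.857981 = 228.63848.
m = ceil(228.63848) = 229.

229


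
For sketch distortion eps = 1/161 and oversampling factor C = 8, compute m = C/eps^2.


1/eps = 161.
(1/eps)^2 = 25921.
m = 8*25921 = 207368.

207368


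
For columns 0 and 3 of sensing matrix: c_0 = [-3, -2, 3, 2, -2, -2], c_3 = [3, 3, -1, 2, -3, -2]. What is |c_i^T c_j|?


Inner product: -3*3 + -2*3 + 3*-1 + 2*2 + -2*-3 + -2*-2
Products: [-9, -6, -3, 4, 6, 4]
Sum = -4.
|dot| = 4.

4


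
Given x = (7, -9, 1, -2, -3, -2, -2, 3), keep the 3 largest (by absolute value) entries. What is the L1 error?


Sorted |x_i| descending: [9, 7, 3, 3, 2, 2, 2, 1]
Keep top 3: [9, 7, 3]
Tail entries: [3, 2, 2, 2, 1]
L1 error = sum of tail = 10.

10


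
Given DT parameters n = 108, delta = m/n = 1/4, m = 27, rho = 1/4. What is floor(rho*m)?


m = 1/4*108 = 27.
rho = 1/4.
rho*m = 1/4*27 = 6.75.
k = floor(6.75) = 6.

6


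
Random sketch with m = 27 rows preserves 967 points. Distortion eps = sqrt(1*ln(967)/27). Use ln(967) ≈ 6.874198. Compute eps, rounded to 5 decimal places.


ln(967) ≈ 6.874198.
1*ln(N)/m ≈ 1*6.874198/27 ≈ 0.25459993.
eps = sqrt(0.25459993) ≈ 0.504579 ≈ 0.50458.

0.50458


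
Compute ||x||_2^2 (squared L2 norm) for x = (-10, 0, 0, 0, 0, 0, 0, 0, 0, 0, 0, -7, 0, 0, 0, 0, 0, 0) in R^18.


Non-zero entries: [(0, -10), (11, -7)]
Squares: [100, 49]
||x||_2^2 = sum = 149.

149


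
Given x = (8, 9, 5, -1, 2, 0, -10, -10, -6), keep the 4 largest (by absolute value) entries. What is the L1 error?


Sorted |x_i| descending: [10, 10, 9, 8, 6, 5, 2, 1, 0]
Keep top 4: [10, 10, 9, 8]
Tail entries: [6, 5, 2, 1, 0]
L1 error = sum of tail = 14.

14


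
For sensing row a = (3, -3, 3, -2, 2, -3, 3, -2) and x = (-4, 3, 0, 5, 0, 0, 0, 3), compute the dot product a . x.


Non-zero terms: ['3*-4', '-3*3', '-2*5', '-2*3']
Products: [-12, -9, -10, -6]
y = sum = -37.

-37


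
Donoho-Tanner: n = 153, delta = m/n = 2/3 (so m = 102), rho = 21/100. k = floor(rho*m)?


m = 2/3*153 = 102.
rho = 21/100.
rho*m = 21/100*102 = 21.42.
k = floor(21.42) = 21.

21


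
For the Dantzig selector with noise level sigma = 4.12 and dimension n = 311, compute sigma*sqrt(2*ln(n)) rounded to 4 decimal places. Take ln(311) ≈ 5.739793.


ln(311) ≈ 5.739793.
2*ln(n) ≈ 11.479586.
sqrt(2*ln(n)) ≈ sqrt(11.479586) ≈ 3.388154.
threshold ≈ 4.12*3.388154 = 13.95919448 ≈ 13.9592.

13.9592


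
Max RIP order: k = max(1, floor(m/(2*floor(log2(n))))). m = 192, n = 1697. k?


floor(log2(1697)) = 10.
2*10 = 20.
m/(2*floor(log2(n))) = 192/20 ≈ 9.6.
floor = 9.
k = max(1, 9) = 9.

9


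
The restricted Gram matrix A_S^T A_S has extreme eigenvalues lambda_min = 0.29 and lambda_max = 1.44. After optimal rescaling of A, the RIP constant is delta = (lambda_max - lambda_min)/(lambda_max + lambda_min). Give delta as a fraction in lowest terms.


lambda_max - lambda_min = 1.44 - 0.29 = 1.15.
lambda_max + lambda_min = 1.44 + 0.29 = 1.73.
delta = 1.15/1.73 = 115/173.

115/173


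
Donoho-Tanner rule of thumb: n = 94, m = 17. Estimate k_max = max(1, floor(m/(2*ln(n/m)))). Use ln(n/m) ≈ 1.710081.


n/m = 94/17.
ln(n/m) ≈ 1.710081.
2*ln(n/m) ≈ 3.420162.
m/(2*ln(n/m)) ≈ 17/3.420162 ≈ 4.9705.
floor = 4.
k_max = max(1, 4) = 4.

4


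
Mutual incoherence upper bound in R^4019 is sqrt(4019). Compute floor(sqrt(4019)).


63^2 = 3969 <= 4019 < 4096 = 64^2, so 63 <= sqrt(4019) < 64.
floor(sqrt(4019)) = 63.

63


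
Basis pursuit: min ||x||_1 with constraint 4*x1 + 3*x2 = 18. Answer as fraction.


Axis intercepts:
  x1 = 9/2, x2 = 0: L1 = 9/2
  x1 = 0, x2 = 6: L1 = 6
x* = (9/2, 0)
||x*||_1 = 9/2.

9/2


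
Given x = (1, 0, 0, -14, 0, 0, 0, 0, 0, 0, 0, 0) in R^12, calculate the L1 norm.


Non-zero entries: [(0, 1), (3, -14)]
Absolute values: [1, 14]
||x||_1 = sum = 15.

15


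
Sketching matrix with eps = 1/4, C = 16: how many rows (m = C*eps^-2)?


1/eps = 4.
(1/eps)^2 = 16.
m = 16*16 = 256.

256


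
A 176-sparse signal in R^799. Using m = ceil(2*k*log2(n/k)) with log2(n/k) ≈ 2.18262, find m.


log2(n/k) = log2(799/176) ≈ 2.18262.
2*k*log2(n/k) ≈ 2*176*2.18262 = 768.28224.
m = ceil(768.28224) = 769.

769


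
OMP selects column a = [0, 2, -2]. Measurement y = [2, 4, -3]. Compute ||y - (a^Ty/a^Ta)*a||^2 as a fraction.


a^T a = 8.
a^T y = 14.
coeff = 14/8 = 7/4.
||r||^2 = 9/2.

9/2


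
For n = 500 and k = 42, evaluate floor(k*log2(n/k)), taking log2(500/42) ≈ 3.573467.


log2(n/k) = log2(500/42) ≈ 3.573467.
k*log2(n/k) ≈ 42*3.573467 = 150.085614.
floor(150.085614) = 150.

150


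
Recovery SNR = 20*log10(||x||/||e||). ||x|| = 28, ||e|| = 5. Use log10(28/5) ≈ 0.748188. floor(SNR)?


||x||/||e|| = 28/5.
log10(28/5) ≈ 0.748188.
20*log10(||x||/||e||) ≈ 20*0.748188 = 14.96376.
floor(14.96376) = 14.

14


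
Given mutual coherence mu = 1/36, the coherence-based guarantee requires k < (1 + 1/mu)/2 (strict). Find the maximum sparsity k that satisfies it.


1/mu = 36.
1 + 1/mu = 37.
(1 + 1/mu)/2 = 18.5 is not an integer, so k_max = floor(18.5) = 18.

18


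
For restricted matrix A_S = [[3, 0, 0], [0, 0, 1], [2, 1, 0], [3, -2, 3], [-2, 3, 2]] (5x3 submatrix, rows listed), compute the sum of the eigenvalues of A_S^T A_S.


Sum of eigenvalues of A_S^T A_S = trace(A_S^T A_S) = sum of squared column norms of A_S.
A_S^T A_S diagonal: [26, 14, 14].
trace = 26 + 14 + 14 = 54.

54


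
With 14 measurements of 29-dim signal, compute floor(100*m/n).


100*m/n = 100*14/29 ≈ 48.2759.
floor = 48.

48


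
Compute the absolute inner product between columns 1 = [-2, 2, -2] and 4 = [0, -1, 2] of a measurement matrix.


Inner product: -2*0 + 2*-1 + -2*2
Products: [0, -2, -4]
Sum = -6.
|dot| = 6.

6


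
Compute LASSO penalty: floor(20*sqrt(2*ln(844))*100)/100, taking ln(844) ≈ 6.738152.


ln(844) ≈ 6.738152.
2*ln(n) ≈ 13.476304.
sqrt(2*ln(n)) ≈ sqrt(13.476304) ≈ 3.671009.
lambda ≈ 20*3.671009 = 73.42018.
floor(lambda*100)/100 = 73.42.

73.42


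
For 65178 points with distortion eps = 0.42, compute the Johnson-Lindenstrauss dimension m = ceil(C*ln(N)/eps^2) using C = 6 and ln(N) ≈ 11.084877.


ln(65178) ≈ 11.084877.
eps^2 = 0.42^2 = 0.1764.
C*ln(N)/eps^2 ≈ 6*11.084877/0.1764 ≈ 377.0366.
m = ceil(377.0366) = 378.

378


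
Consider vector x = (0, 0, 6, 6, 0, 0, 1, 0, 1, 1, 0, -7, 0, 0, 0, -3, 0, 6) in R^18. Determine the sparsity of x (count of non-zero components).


Non-zero positions: [2, 3, 6, 8, 9, 11, 15, 17].
Sparsity = 8.

8


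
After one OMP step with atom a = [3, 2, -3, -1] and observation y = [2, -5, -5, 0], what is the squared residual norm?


a^T a = 23.
a^T y = 11.
coeff = 11/23 = 11/23.
||r||^2 = 1121/23.

1121/23


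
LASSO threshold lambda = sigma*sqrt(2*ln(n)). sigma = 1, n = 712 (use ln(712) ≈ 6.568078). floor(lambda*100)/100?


ln(712) ≈ 6.568078.
2*ln(n) ≈ 13.136156.
sqrt(2*ln(n)) ≈ sqrt(13.136156) ≈ 3.624384.
lambda ≈ 1*3.624384 = 3.624384.
floor(lambda*100)/100 = 3.62.

3.62


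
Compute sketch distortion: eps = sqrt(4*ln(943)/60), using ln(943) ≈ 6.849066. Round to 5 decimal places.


ln(943) ≈ 6.849066.
4*ln(N)/m ≈ 4*6.849066/60 ≈ 0.4566044.
eps = sqrt(0.4566044) ≈ 0.6757251 ≈ 0.67573.

0.67573


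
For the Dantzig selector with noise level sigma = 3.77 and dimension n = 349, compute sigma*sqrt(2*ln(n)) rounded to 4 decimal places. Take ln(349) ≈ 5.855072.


ln(349) ≈ 5.855072.
2*ln(n) ≈ 11.710144.
sqrt(2*ln(n)) ≈ sqrt(11.710144) ≈ 3.422009.
threshold ≈ 3.77*3.422009 = 12.90097393 ≈ 12.9010.

12.9010


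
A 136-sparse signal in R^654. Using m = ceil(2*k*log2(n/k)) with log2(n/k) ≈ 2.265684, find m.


log2(n/k) = log2(654/136) ≈ 2.265684.
2*k*log2(n/k) ≈ 2*136*2.265684 = 616.266048.
m = ceil(616.266048) = 617.

617


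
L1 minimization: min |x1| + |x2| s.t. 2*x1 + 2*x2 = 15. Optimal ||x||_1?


Axis intercepts:
  x1 = 15/2, x2 = 0: L1 = 15/2
  x1 = 0, x2 = 15/2: L1 = 15/2
x* = (15/2, 0)
||x*||_1 = 15/2.

15/2


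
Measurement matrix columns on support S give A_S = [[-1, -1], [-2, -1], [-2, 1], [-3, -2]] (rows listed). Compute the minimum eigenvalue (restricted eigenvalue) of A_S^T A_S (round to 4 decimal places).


A_S^T A_S = [[18, 7], [7, 7]].
trace = 25.
det = 77.
disc = trace^2 - 4*det = 625 - 4*77 = 317.
sqrt(317) ≈ 17.804494.
lam_min = (25 - sqrt(317))/2 ≈ (25 - 17.804494)/2 = 3.597753 ≈ 3.5978.

3.5978


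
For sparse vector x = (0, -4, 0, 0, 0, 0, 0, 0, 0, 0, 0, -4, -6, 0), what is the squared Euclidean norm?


Non-zero entries: [(1, -4), (11, -4), (12, -6)]
Squares: [16, 16, 36]
||x||_2^2 = sum = 68.

68


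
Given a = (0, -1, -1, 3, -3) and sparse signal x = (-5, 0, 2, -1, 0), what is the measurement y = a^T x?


Non-zero terms: ['0*-5', '-1*2', '3*-1']
Products: [0, -2, -3]
y = sum = -5.

-5


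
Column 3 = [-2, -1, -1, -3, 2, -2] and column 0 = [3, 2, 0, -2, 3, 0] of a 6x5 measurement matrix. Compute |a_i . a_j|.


Inner product: -2*3 + -1*2 + -1*0 + -3*-2 + 2*3 + -2*0
Products: [-6, -2, 0, 6, 6, 0]
Sum = 4.
|dot| = 4.

4


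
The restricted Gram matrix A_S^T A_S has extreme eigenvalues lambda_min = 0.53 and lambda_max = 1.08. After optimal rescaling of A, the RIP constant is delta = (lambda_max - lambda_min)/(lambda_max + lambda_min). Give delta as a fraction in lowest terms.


lambda_max - lambda_min = 1.08 - 0.53 = 0.55.
lambda_max + lambda_min = 1.08 + 0.53 = 1.61.
delta = 0.55/1.61 = 55/161.

55/161


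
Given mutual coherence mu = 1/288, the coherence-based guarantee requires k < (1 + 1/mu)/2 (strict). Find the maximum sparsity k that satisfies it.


1/mu = 288.
1 + 1/mu = 289.
(1 + 1/mu)/2 = 144.5 is not an integer, so k_max = floor(144.5) = 144.

144


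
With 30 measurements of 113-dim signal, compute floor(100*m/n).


100*m/n = 100*30/113 ≈ 26.5487.
floor = 26.

26


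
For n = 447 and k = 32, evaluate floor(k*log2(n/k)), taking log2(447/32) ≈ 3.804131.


log2(n/k) = log2(447/32) ≈ 3.804131.
k*log2(n/k) ≈ 32*3.804131 = 121.732192.
floor(121.732192) = 121.

121


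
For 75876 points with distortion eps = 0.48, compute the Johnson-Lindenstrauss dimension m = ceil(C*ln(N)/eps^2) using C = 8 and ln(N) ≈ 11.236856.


ln(75876) ≈ 11.236856.
eps^2 = 0.48^2 = 0.2304.
C*ln(N)/eps^2 ≈ 8*11.236856/0.2304 ≈ 390.1686.
m = ceil(390.1686) = 391.

391


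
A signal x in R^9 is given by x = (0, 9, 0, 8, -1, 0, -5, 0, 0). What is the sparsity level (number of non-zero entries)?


Non-zero positions: [1, 3, 4, 6].
Sparsity = 4.

4


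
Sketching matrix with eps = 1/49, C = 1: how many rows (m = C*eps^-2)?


1/eps = 49.
(1/eps)^2 = 2401.
m = 1*2401 = 2401.

2401


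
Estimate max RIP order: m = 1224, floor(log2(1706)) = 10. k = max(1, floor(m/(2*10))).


floor(log2(1706)) = 10.
2*10 = 20.
m/(2*floor(log2(n))) = 1224/20 ≈ 61.2.
floor = 61.
k = max(1, 61) = 61.

61


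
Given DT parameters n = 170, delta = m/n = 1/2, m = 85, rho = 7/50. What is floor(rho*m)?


m = 1/2*170 = 85.
rho = 7/50.
rho*m = 7/50*85 = 11.9.
k = floor(11.9) = 11.

11


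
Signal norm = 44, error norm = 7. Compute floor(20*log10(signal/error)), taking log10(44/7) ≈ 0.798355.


||x||/||e|| = 44/7.
log10(44/7) ≈ 0.798355.
20*log10(||x||/||e||) ≈ 20*0.798355 = 15.9671.
floor(15.9671) = 15.

15


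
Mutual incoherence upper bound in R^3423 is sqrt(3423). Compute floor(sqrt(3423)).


58^2 = 3364 <= 3423 < 3481 = 59^2, so 58 <= sqrt(3423) < 59.
floor(sqrt(3423)) = 58.

58


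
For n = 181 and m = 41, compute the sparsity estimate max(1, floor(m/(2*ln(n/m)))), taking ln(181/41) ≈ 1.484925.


n/m = 181/41.
ln(n/m) ≈ 1.484925.
2*ln(n/m) ≈ 2.96985.
m/(2*ln(n/m)) ≈ 41/2.96985 ≈ 13.8054.
floor = 13.
k_max = max(1, 13) = 13.

13


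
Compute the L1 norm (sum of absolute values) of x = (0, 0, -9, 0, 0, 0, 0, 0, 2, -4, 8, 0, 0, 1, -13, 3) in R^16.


Non-zero entries: [(2, -9), (8, 2), (9, -4), (10, 8), (13, 1), (14, -13), (15, 3)]
Absolute values: [9, 2, 4, 8, 1, 13, 3]
||x||_1 = sum = 40.

40


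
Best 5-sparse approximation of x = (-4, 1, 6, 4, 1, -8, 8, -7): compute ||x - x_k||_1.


Sorted |x_i| descending: [8, 8, 7, 6, 4, 4, 1, 1]
Keep top 5: [8, 8, 7, 6, 4]
Tail entries: [4, 1, 1]
L1 error = sum of tail = 6.

6


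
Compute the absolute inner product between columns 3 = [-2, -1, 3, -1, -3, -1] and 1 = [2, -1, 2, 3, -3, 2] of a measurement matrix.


Inner product: -2*2 + -1*-1 + 3*2 + -1*3 + -3*-3 + -1*2
Products: [-4, 1, 6, -3, 9, -2]
Sum = 7.
|dot| = 7.

7


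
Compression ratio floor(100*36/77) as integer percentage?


100*m/n = 100*36/77 ≈ 46.7532.
floor = 46.

46


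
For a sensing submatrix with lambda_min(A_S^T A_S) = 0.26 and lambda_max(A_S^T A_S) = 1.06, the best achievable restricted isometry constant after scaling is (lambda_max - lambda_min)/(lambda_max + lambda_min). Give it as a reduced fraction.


lambda_max - lambda_min = 1.06 - 0.26 = 0.80.
lambda_max + lambda_min = 1.06 + 0.26 = 1.32.
delta = 0.80/1.32 = 80/132 = 20/33.

20/33


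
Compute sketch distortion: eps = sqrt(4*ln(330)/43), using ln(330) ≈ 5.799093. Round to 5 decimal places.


ln(330) ≈ 5.799093.
4*ln(N)/m ≈ 4*5.799093/43 ≈ 0.53945051.
eps = sqrt(0.53945051) ≈ 0.7344729 ≈ 0.73447.

0.73447


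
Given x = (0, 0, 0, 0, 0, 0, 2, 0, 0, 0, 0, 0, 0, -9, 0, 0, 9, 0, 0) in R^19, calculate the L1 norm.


Non-zero entries: [(6, 2), (13, -9), (16, 9)]
Absolute values: [2, 9, 9]
||x||_1 = sum = 20.

20


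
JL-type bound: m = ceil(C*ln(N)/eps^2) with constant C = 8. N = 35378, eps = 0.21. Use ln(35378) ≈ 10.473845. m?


ln(35378) ≈ 10.473845.
eps^2 = 0.21^2 = 0.0441.
C*ln(N)/eps^2 ≈ 8*10.473845/0.0441 ≈ 1900.0172.
m = ceil(1900.0172) = 1901.

1901


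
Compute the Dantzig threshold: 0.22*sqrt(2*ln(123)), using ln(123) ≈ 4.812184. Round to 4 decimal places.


ln(123) ≈ 4.812184.
2*ln(n) ≈ 9.624368.
sqrt(2*ln(n)) ≈ sqrt(9.624368) ≈ 3.102317.
threshold ≈ 0.22*3.102317 = 0.68250974 ≈ 0.6825.

0.6825


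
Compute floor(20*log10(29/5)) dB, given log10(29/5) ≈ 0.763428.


||x||/||e|| = 29/5.
log10(29/5) ≈ 0.763428.
20*log10(||x||/||e||) ≈ 20*0.763428 = 15.26856.
floor(15.26856) = 15.

15


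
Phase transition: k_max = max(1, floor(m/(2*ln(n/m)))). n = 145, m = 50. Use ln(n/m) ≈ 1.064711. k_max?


n/m = 145/50 = 29/10.
ln(n/m) ≈ 1.064711.
2*ln(n/m) ≈ 2.129422.
m/(2*ln(n/m)) ≈ 50/2.129422 ≈ 23.4806.
floor = 23.
k_max = max(1, 23) = 23.

23


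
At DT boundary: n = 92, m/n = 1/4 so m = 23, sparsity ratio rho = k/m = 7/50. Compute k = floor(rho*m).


m = 1/4*92 = 23.
rho = 7/50.
rho*m = 7/50*23 = 3.22.
k = floor(3.22) = 3.

3


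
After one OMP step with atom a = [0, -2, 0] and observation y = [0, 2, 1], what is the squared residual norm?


a^T a = 4.
a^T y = -4.
coeff = -4/4 = -1.
||r||^2 = 1.

1


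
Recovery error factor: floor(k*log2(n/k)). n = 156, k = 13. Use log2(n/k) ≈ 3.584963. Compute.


log2(n/k) = log2(156/13) ≈ 3.584963.
k*log2(n/k) ≈ 13*3.584963 = 46.604519.
floor(46.604519) = 46.

46


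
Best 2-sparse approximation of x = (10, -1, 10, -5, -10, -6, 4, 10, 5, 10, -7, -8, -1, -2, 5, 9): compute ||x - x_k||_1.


Sorted |x_i| descending: [10, 10, 10, 10, 10, 9, 8, 7, 6, 5, 5, 5, 4, 2, 1, 1]
Keep top 2: [10, 10]
Tail entries: [10, 10, 10, 9, 8, 7, 6, 5, 5, 5, 4, 2, 1, 1]
L1 error = sum of tail = 83.

83


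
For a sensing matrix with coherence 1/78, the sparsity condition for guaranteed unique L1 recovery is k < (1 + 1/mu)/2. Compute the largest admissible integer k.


1/mu = 78.
1 + 1/mu = 79.
(1 + 1/mu)/2 = 39.5 is not an integer, so k_max = floor(39.5) = 39.

39


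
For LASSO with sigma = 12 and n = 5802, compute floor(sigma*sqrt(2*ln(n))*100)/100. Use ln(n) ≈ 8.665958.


ln(5802) ≈ 8.665958.
2*ln(n) ≈ 17.331916.
sqrt(2*ln(n)) ≈ sqrt(17.331916) ≈ 4.163162.
lambda ≈ 12*4.163162 = 49.957944.
floor(lambda*100)/100 = 49.95.

49.95


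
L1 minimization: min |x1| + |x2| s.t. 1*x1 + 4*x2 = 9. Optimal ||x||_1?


Axis intercepts:
  x1 = 9, x2 = 0: L1 = 9
  x1 = 0, x2 = 9/4: L1 = 9/4
x* = (0, 9/4)
||x*||_1 = 9/4.

9/4


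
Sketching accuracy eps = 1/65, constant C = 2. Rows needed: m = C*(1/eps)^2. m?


1/eps = 65.
(1/eps)^2 = 4225.
m = 2*4225 = 8450.

8450


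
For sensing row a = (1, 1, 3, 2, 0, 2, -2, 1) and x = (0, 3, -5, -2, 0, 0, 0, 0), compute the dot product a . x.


Non-zero terms: ['1*3', '3*-5', '2*-2']
Products: [3, -15, -4]
y = sum = -16.

-16


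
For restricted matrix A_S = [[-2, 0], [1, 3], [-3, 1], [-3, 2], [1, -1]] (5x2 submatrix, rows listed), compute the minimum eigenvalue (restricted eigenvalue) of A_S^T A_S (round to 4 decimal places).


A_S^T A_S = [[24, -7], [-7, 15]].
trace = 39.
det = 311.
disc = trace^2 - 4*det = 1521 - 4*311 = 277.
sqrt(277) ≈ 16.643317.
lam_min = (39 - sqrt(277))/2 ≈ (39 - 16.643317)/2 = 11.1783415 ≈ 11.1783.

11.1783


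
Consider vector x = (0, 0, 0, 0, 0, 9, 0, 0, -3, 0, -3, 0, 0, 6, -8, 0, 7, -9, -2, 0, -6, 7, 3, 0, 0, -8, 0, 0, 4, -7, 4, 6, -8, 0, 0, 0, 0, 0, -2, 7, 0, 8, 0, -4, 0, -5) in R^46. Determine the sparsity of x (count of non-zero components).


Non-zero positions: [5, 8, 10, 13, 14, 16, 17, 18, 20, 21, 22, 25, 28, 29, 30, 31, 32, 38, 39, 41, 43, 45].
Sparsity = 22.

22


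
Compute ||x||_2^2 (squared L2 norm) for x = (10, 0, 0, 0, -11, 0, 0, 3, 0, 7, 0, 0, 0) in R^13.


Non-zero entries: [(0, 10), (4, -11), (7, 3), (9, 7)]
Squares: [100, 121, 9, 49]
||x||_2^2 = sum = 279.

279


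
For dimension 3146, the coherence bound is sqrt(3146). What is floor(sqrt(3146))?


56^2 = 3136 <= 3146 < 3249 = 57^2, so 56 <= sqrt(3146) < 57.
floor(sqrt(3146)) = 56.

56


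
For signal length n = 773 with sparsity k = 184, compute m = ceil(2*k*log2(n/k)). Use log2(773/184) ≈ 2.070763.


log2(n/k) = log2(773/184) ≈ 2.070763.
2*k*log2(n/k) ≈ 2*184*2.070763 = 762.040784.
m = ceil(762.040784) = 763.

763


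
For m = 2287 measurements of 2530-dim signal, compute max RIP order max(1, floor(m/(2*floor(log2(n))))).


floor(log2(2530)) = 11.
2*11 = 22.
m/(2*floor(log2(n))) = 2287/22 ≈ 103.9545.
floor = 103.
k = max(1, 103) = 103.

103


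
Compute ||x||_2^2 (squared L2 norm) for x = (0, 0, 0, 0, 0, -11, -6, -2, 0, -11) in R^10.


Non-zero entries: [(5, -11), (6, -6), (7, -2), (9, -11)]
Squares: [121, 36, 4, 121]
||x||_2^2 = sum = 282.

282


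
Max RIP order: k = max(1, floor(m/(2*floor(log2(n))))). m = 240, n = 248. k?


floor(log2(248)) = 7.
2*7 = 14.
m/(2*floor(log2(n))) = 240/14 ≈ 17.1429.
floor = 17.
k = max(1, 17) = 17.

17


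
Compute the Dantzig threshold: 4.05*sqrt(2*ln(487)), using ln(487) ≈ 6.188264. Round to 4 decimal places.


ln(487) ≈ 6.188264.
2*ln(n) ≈ 12.376528.
sqrt(2*ln(n)) ≈ sqrt(12.376528) ≈ 3.518029.
threshold ≈ 4.05*3.518029 = 14.24801745 ≈ 14.2480.

14.2480


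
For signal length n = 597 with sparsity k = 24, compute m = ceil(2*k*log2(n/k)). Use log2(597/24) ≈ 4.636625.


log2(n/k) = log2(597/24) ≈ 4.636625.
2*k*log2(n/k) ≈ 2*24*4.636625 = 222.558.
m = ceil(222.558) = 223.

223


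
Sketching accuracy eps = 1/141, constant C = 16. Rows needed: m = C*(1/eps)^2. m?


1/eps = 141.
(1/eps)^2 = 19881.
m = 16*19881 = 318096.

318096


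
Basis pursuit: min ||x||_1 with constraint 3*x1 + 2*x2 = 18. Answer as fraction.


Axis intercepts:
  x1 = 6, x2 = 0: L1 = 6
  x1 = 0, x2 = 9: L1 = 9
x* = (6, 0)
||x*||_1 = 6.

6


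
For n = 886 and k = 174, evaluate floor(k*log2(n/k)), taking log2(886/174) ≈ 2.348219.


log2(n/k) = log2(886/174) ≈ 2.348219.
k*log2(n/k) ≈ 174*2.348219 = 408.590106.
floor(408.590106) = 408.

408


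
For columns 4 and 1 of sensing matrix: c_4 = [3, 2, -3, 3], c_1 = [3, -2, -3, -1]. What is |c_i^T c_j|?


Inner product: 3*3 + 2*-2 + -3*-3 + 3*-1
Products: [9, -4, 9, -3]
Sum = 11.
|dot| = 11.

11


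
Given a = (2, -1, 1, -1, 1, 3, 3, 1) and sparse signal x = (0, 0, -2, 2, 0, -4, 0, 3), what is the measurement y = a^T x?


Non-zero terms: ['1*-2', '-1*2', '3*-4', '1*3']
Products: [-2, -2, -12, 3]
y = sum = -13.

-13


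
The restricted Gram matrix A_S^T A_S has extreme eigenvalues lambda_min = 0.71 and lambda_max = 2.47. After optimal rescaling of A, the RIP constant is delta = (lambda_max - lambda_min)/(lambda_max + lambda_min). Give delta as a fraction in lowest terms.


lambda_max - lambda_min = 2.47 - 0.71 = 1.76.
lambda_max + lambda_min = 2.47 + 0.71 = 3.18.
delta = 1.76/3.18 = 176/318 = 88/159.

88/159


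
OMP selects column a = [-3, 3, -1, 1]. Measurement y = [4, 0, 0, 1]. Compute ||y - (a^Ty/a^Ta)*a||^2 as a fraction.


a^T a = 20.
a^T y = -11.
coeff = -11/20 = -11/20.
||r||^2 = 219/20.

219/20


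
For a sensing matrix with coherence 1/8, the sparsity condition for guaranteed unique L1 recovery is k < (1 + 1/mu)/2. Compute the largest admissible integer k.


1/mu = 8.
1 + 1/mu = 9.
(1 + 1/mu)/2 = 4.5 is not an integer, so k_max = floor(4.5) = 4.

4


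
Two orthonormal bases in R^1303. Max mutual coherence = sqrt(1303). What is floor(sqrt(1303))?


36^2 = 1296 <= 1303 < 1369 = 37^2, so 36 <= sqrt(1303) < 37.
floor(sqrt(1303)) = 36.

36


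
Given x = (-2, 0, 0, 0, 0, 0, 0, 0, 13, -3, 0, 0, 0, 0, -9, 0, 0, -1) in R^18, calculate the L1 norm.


Non-zero entries: [(0, -2), (8, 13), (9, -3), (14, -9), (17, -1)]
Absolute values: [2, 13, 3, 9, 1]
||x||_1 = sum = 28.

28


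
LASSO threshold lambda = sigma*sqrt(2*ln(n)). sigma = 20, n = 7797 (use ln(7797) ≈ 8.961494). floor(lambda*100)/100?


ln(7797) ≈ 8.961494.
2*ln(n) ≈ 17.922988.
sqrt(2*ln(n)) ≈ sqrt(17.922988) ≈ 4.233555.
lambda ≈ 20*4.233555 = 84.6711.
floor(lambda*100)/100 = 84.67.

84.67


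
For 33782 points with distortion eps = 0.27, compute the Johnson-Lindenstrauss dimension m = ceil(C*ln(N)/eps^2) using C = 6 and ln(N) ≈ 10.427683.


ln(33782) ≈ 10.427683.
eps^2 = 0.27^2 = 0.0729.
C*ln(N)/eps^2 ≈ 6*10.427683/0.0729 ≈ 858.2455.
m = ceil(858.2455) = 859.

859


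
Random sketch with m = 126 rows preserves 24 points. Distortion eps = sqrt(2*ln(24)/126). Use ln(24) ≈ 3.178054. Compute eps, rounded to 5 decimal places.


ln(24) ≈ 3.178054.
2*ln(N)/m ≈ 2*3.178054/126 ≈ 0.0504453.
eps = sqrt(0.0504453) ≈ 0.2246003 ≈ 0.22460.

0.22460


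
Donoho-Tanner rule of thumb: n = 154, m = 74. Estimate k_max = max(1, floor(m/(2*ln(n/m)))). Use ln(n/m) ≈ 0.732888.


n/m = 154/74 = 77/37.
ln(n/m) ≈ 0.732888.
2*ln(n/m) ≈ 1.465776.
m/(2*ln(n/m)) ≈ 74/1.465776 ≈ 50.4852.
floor = 50.
k_max = max(1, 50) = 50.

50


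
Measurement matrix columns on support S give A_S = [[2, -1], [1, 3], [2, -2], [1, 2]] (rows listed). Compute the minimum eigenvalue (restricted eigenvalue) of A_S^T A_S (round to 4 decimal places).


A_S^T A_S = [[10, -1], [-1, 18]].
trace = 28.
det = 179.
disc = trace^2 - 4*det = 784 - 4*179 = 68.
sqrt(68) ≈ 8.246211.
lam_min = (28 - sqrt(68))/2 ≈ (28 - 8.246211)/2 = 9.8768945 ≈ 9.8769.

9.8769
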